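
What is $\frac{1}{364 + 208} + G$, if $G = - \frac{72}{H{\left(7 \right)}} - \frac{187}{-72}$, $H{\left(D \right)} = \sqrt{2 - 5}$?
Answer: $\frac{26759}{10296} + 24 i \sqrt{3} \approx 2.599 + 41.569 i$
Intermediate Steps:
$H{\left(D \right)} = i \sqrt{3}$ ($H{\left(D \right)} = \sqrt{-3} = i \sqrt{3}$)
$G = \frac{187}{72} + 24 i \sqrt{3}$ ($G = - \frac{72}{i \sqrt{3}} - \frac{187}{-72} = - 72 \left(- \frac{i \sqrt{3}}{3}\right) - - \frac{187}{72} = 24 i \sqrt{3} + \frac{187}{72} = \frac{187}{72} + 24 i \sqrt{3} \approx 2.5972 + 41.569 i$)
$\frac{1}{364 + 208} + G = \frac{1}{364 + 208} + \left(\frac{187}{72} + 24 i \sqrt{3}\right) = \frac{1}{572} + \left(\frac{187}{72} + 24 i \sqrt{3}\right) = \frac{26759}{10296} + 24 i \sqrt{3}$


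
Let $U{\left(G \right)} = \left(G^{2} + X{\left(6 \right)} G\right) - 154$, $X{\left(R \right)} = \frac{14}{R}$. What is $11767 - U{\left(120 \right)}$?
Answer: $-2759$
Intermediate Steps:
$U{\left(G \right)} = -154 + G^{2} + \frac{7 G}{3}$ ($U{\left(G \right)} = \left(G^{2} + \frac{14}{6} G\right) - 154 = \left(G^{2} + 14 \cdot \frac{1}{6} G\right) - 154 = \left(G^{2} + \frac{7 G}{3}\right) - 154 = -154 + G^{2} + \frac{7 G}{3}$)
$11767 - U{\left(120 \right)} = 11767 - \left(-154 + 120^{2} + \frac{7}{3} \cdot 120\right) = 11767 - \left(-154 + 14400 + 280\right) = 11767 - 14526 = -2759$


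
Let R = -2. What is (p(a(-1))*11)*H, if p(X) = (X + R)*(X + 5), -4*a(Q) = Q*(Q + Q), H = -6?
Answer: 1485/2 ≈ 742.50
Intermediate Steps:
a(Q) = -Q**2/2 (a(Q) = -Q*(Q + Q)/4 = -Q*2*Q/4 = -Q**2/2)
p(X) = (-2 + X)*(5 + X) (p(X) = (X - 2)*(X + 5) = (-2 + X)*(5 + X))
(p(a(-1))*11)*H = ((-10 + (-1/2*(-1)**2)**2 + 3*(-1/2*(-1)**2))*11)*(-6) = ((-10 + (-1/2*1)**2 + 3*(-1/2*1))*11)*(-6) = ((-10 + (-1/2)**2 + 3*(-1/2))*11)*(-6) = ((-10 + 1/4 - 3/2)*11)*(-6) = -45/4*11*(-6) = -495/4*(-6) = 1485/2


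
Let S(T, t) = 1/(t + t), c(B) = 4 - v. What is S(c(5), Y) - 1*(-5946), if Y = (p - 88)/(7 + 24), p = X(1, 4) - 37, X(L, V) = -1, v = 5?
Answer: 1498361/252 ≈ 5945.9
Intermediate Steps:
c(B) = -1 (c(B) = 4 - 1*5 = 4 - 5 = -1)
p = -38 (p = -1 - 37 = -38)
Y = -126/31 (Y = (-38 - 88)/(7 + 24) = -126/31 ≈ -4.0645)
S(T, t) = 1/(2*t)
S(c(5), Y) - 1*(-5946) = 1/(2*(-126/31)) - 1*(-5946) = (½)*(-31/126) + 5946 = -31/252 + 5946 = 1498361/252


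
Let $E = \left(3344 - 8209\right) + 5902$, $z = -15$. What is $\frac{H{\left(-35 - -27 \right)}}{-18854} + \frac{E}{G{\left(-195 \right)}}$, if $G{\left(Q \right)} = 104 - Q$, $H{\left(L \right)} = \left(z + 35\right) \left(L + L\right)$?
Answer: $\frac{9823639}{2818673} \approx 3.4852$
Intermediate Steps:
$H{\left(L \right)} = 40 L$ ($H{\left(L \right)} = \left(-15 + 35\right) \left(L + L\right) = 20 \cdot 2 L = 40 L$)
$E = 1037$ ($E = -4865 + 5902 = 1037$)
$\frac{H{\left(-35 - -27 \right)}}{-18854} + \frac{E}{G{\left(-195 \right)}} = \frac{40 \left(-35 - -27\right)}{-18854} + \frac{1037}{104 - -195} = 40 \left(-35 + 27\right) \left(- \frac{1}{18854}\right) + \frac{1037}{104 + 195} = 40 \left(-8\right) \left(- \frac{1}{18854}\right) + \frac{1037}{299} = \left(-320\right) \left(- \frac{1}{18854}\right) + 1037 \cdot \frac{1}{299} = \frac{160}{9427} + \frac{1037}{299} = \frac{9823639}{2818673}$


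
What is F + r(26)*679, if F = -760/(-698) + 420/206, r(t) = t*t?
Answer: 16499929218/35947 ≈ 4.5901e+5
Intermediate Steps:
r(t) = t²
F = 112430/35947 (F = -760*(-1/698) + 420*(1/206) = 380/349 + 210/103 = 112430/35947 ≈ 3.1277)
F + r(26)*679 = 112430/35947 + 26²*679 = 112430/35947 + 676*679 = 112430/35947 + 459004 = 16499929218/35947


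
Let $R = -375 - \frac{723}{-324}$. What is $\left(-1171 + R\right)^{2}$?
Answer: $\frac{27797892529}{11664} \approx 2.3832 \cdot 10^{6}$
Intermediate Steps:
$R = - \frac{40259}{108}$ ($R = -375 - 723 \left(- \frac{1}{324}\right) = -375 - - \frac{241}{108} = -375 + \frac{241}{108} = - \frac{40259}{108} \approx -372.77$)
$\left(-1171 + R\right)^{2} = \left(-1171 - \frac{40259}{108}\right)^{2} = \left(- \frac{166727}{108}\right)^{2} = \frac{27797892529}{11664}$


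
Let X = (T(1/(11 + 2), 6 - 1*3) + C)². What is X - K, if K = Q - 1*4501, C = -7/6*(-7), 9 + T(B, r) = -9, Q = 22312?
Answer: -637715/36 ≈ -17714.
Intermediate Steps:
T(B, r) = -18 (T(B, r) = -9 - 9 = -18)
C = 49/6 (C = -7*⅙*(-7) = -7/6*(-7) = 49/6 ≈ 8.1667)
X = 3481/36 (X = (-18 + 49/6)² = (-59/6)² = 3481/36 ≈ 96.694)
K = 17811 (K = 22312 - 1*4501 = 22312 - 4501 = 17811)
X - K = 3481/36 - 1*17811 = 3481/36 - 17811 = -637715/36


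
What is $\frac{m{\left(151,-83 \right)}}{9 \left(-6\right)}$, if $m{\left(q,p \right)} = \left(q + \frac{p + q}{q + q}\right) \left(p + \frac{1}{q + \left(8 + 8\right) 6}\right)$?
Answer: $\frac{234058750}{1007019} \approx 232.43$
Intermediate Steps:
$m{\left(q,p \right)} = \left(p + \frac{1}{96 + q}\right) \left(q + \frac{p + q}{2 q}\right)$ ($m{\left(q,p \right)} = \left(q + \frac{p + q}{2 q}\right) \left(p + \frac{1}{q + 16 \cdot 6}\right) = \left(q + \left(p + q\right) \frac{1}{2 q}\right) \left(p + \frac{1}{q + 96}\right) = \left(q + \frac{p + q}{2 q}\right) \left(p + \frac{1}{96 + q}\right) = \left(p + \frac{1}{96 + q}\right) \left(q + \frac{p + q}{2 q}\right)$)
$\frac{m{\left(151,-83 \right)}}{9 \left(-6\right)} = \frac{\frac{1}{2} \cdot \frac{1}{151} \frac{1}{96 + 151} \left(-83 + 151 + 2 \cdot 151^{2} + 96 \left(-83\right)^{2} + 151 \left(-83\right)^{2} + 2 \left(-83\right) 151^{3} + 96 \left(-83\right) 151 + 193 \left(-83\right) 151^{2}\right)}{9 \left(-6\right)} = \frac{\frac{1}{2} \cdot \frac{1}{151} \cdot \frac{1}{247} \left(-83 + 151 + 2 \cdot 22801 + 96 \cdot 6889 + 151 \cdot 6889 + 2 \left(-83\right) 3442951 - 1203168 + 193 \left(-83\right) 22801\right)}{-54} = \frac{1}{2} \cdot \frac{1}{151} \cdot \frac{1}{247} \left(-83 + 151 + 45602 + 661344 + 1040239 - 571529866 - 1203168 - 365249219\right) \left(- \frac{1}{54}\right) = \frac{1}{2} \cdot \frac{1}{151} \cdot \frac{1}{247} \left(-936235000\right) \left(- \frac{1}{54}\right) = \left(- \frac{468117500}{37297}\right) \left(- \frac{1}{54}\right) = \frac{234058750}{1007019}$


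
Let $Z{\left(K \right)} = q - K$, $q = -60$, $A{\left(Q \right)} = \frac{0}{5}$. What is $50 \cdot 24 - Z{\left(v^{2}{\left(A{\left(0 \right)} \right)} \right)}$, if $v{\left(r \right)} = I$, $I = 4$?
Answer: $1276$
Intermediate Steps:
$A{\left(Q \right)} = 0$ ($A{\left(Q \right)} = 0 \cdot \frac{1}{5} = 0$)
$v{\left(r \right)} = 4$
$Z{\left(K \right)} = -60 - K$
$50 \cdot 24 - Z{\left(v^{2}{\left(A{\left(0 \right)} \right)} \right)} = 50 \cdot 24 - \left(-60 - 4^{2}\right) = 1200 - \left(-60 - 16\right) = 1200 - -76 = 1200 + 76 = 1276$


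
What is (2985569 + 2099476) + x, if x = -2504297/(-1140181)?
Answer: 5797874197442/1140181 ≈ 5.0850e+6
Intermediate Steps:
x = 2504297/1140181 (x = -2504297*(-1/1140181) = 2504297/1140181 ≈ 2.1964)
(2985569 + 2099476) + x = (2985569 + 2099476) + 2504297/1140181 = 5085045 + 2504297/1140181 = 5797874197442/1140181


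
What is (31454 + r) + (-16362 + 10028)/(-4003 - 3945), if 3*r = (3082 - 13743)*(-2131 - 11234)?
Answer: 188869157733/3974 ≈ 4.7526e+7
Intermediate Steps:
r = 47494755 (r = ((3082 - 13743)*(-2131 - 11234))/3 = (-10661*(-13365))/3 = (⅓)*142484265 = 47494755)
(31454 + r) + (-16362 + 10028)/(-4003 - 3945) = (31454 + 47494755) + (-16362 + 10028)/(-4003 - 3945) = 47526209 - 6334/(-7948) = 47526209 - 6334*(-1/7948) = 47526209 + 3167/3974 = 188869157733/3974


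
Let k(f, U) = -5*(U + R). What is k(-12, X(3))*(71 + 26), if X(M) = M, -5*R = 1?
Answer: -1358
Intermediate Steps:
R = -1/5 (R = -1/5*1 = -1/5 ≈ -0.20000)
k(f, U) = 1 - 5*U (k(f, U) = -5*(U - 1/5) = -5*(-1/5 + U) = 1 - 5*U)
k(-12, X(3))*(71 + 26) = (1 - 5*3)*(71 + 26) = (1 - 15)*97 = -14*97 = -1358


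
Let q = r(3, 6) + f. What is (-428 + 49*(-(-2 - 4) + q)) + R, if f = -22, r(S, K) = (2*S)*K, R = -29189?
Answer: -28637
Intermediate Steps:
r(S, K) = 2*K*S
q = 14 (q = 2*6*3 - 22 = 36 - 22 = 14)
(-428 + 49*(-(-2 - 4) + q)) + R = (-428 + 49*(-(-2 - 4) + 14)) - 29189 = (-428 + 49*(-1*(-6) + 14)) - 29189 = (-428 + 49*(6 + 14)) - 29189 = (-428 + 49*20) - 29189 = (-428 + 980) - 29189 = 552 - 29189 = -28637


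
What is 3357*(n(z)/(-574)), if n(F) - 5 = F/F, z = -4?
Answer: -10071/287 ≈ -35.091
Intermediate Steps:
n(F) = 6 (n(F) = 5 + F/F = 5 + 1 = 6)
3357*(n(z)/(-574)) = 3357*(6/(-574)) = 3357*(6*(-1/574)) = 3357*(-3/287) = -10071/287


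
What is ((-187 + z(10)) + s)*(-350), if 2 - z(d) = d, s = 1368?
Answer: -410550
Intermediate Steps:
z(d) = 2 - d
((-187 + z(10)) + s)*(-350) = ((-187 + (2 - 1*10)) + 1368)*(-350) = ((-187 + (2 - 10)) + 1368)*(-350) = ((-187 - 8) + 1368)*(-350) = (-195 + 1368)*(-350) = 1173*(-350) = -410550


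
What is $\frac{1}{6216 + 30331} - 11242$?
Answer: $- \frac{410861373}{36547} \approx -11242.0$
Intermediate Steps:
$\frac{1}{6216 + 30331} - 11242 = \frac{1}{36547} - 11242 = - \frac{410861373}{36547}$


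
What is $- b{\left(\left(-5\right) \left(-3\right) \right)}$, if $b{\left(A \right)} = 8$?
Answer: $-8$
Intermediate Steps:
$- b{\left(\left(-5\right) \left(-3\right) \right)} = \left(-1\right) 8 = -8$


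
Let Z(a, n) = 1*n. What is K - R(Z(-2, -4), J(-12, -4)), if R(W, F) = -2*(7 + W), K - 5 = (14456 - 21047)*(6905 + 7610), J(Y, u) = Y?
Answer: -95668354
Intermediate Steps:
Z(a, n) = n
K = -95668360 (K = 5 + (14456 - 21047)*(6905 + 7610) = 5 - 6591*14515 = 5 - 95668365 = -95668360)
R(W, F) = -14 - 2*W
K - R(Z(-2, -4), J(-12, -4)) = -95668360 - (-14 - 2*(-4)) = -95668360 - (-14 + 8) = -95668360 - 1*(-6) = -95668360 + 6 = -95668354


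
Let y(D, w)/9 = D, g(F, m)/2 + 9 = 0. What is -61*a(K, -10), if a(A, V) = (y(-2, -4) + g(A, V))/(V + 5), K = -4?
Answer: -2196/5 ≈ -439.20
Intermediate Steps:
g(F, m) = -18 (g(F, m) = -18 + 2*0 = -18 + 0 = -18)
y(D, w) = 9*D
a(A, V) = -36/(5 + V) (a(A, V) = (9*(-2) - 18)/(V + 5) = (-18 - 18)/(5 + V) = -36/(5 + V))
-61*a(K, -10) = -(-2196)/(5 - 10) = -(-2196)/(-5) = -(-2196)*(-1)/5 = -61*36/5 = -2196/5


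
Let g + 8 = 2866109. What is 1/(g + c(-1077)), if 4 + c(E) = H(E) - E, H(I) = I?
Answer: 1/2866097 ≈ 3.4891e-7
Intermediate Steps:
g = 2866101 (g = -8 + 2866109 = 2866101)
c(E) = -4 (c(E) = -4 + (E - E) = -4 + 0 = -4)
1/(g + c(-1077)) = 1/(2866101 - 4) = 1/2866097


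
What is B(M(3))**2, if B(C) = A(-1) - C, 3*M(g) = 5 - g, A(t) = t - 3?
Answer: 196/9 ≈ 21.778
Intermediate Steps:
A(t) = -3 + t
M(g) = 5/3 - g/3 (M(g) = (5 - g)/3 = 5/3 - g/3)
B(C) = -4 - C (B(C) = (-3 - 1) - C = -4 - C)
B(M(3))**2 = (-4 - (5/3 - 1/3*3))**2 = (-4 - (5/3 - 1))**2 = (-4 - 1*2/3)**2 = (-4 - 2/3)**2 = (-14/3)**2 = 196/9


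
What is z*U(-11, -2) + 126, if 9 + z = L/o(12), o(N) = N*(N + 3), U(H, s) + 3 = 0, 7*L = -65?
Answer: 12865/84 ≈ 153.15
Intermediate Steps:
L = -65/7 (L = (⅐)*(-65) = -65/7 ≈ -9.2857)
U(H, s) = -3 (U(H, s) = -3 + 0 = -3)
o(N) = N*(3 + N)
z = -2281/252 (z = -9 - 65*1/(12*(3 + 12))/7 = -9 - 65/(7*(12*15)) = -9 - 65/7/180 = -9 - 65/7*1/180 = -9 - 13/252 = -2281/252 ≈ -9.0516)
z*U(-11, -2) + 126 = -2281/252*(-3) + 126 = 2281/84 + 126 = 12865/84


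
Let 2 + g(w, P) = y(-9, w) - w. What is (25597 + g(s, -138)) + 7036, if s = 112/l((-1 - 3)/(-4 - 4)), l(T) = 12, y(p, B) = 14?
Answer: 97907/3 ≈ 32636.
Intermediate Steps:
s = 28/3 (s = 112/12 = 112*(1/12) = 28/3 ≈ 9.3333)
g(w, P) = 12 - w (g(w, P) = -2 + (14 - w) = 12 - w)
(25597 + g(s, -138)) + 7036 = (25597 + (12 - 1*28/3)) + 7036 = (25597 + (12 - 28/3)) + 7036 = (25597 + 8/3) + 7036 = 76799/3 + 7036 = 97907/3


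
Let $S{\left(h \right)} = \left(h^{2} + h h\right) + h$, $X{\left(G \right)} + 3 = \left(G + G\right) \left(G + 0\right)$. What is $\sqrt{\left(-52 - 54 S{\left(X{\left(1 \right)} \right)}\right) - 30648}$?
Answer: $i \sqrt{30754} \approx 175.37 i$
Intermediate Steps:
$X{\left(G \right)} = -3 + 2 G^{2}$ ($X{\left(G \right)} = -3 + \left(G + G\right) \left(G + 0\right) = -3 + 2 G G = -3 + 2 G^{2}$)
$S{\left(h \right)} = h + 2 h^{2}$ ($S{\left(h \right)} = \left(h^{2} + h^{2}\right) + h = 2 h^{2} + h = h + 2 h^{2}$)
$\sqrt{\left(-52 - 54 S{\left(X{\left(1 \right)} \right)}\right) - 30648} = \sqrt{\left(-52 - 54 \left(-3 + 2 \cdot 1^{2}\right) \left(1 + 2 \left(-3 + 2 \cdot 1^{2}\right)\right)\right) - 30648} = \sqrt{\left(-52 - 54 \left(-3 + 2 \cdot 1\right) \left(1 + 2 \left(-3 + 2 \cdot 1\right)\right)\right) - 30648} = \sqrt{\left(-52 - 54 \left(-3 + 2\right) \left(1 + 2 \left(-3 + 2\right)\right)\right) - 30648} = \sqrt{\left(-52 - 54 \left(- (1 + 2 \left(-1\right))\right)\right) - 30648} = \sqrt{\left(-52 - 54 \left(- (1 - 2)\right)\right) - 30648} = \sqrt{\left(-52 - 54 \left(\left(-1\right) \left(-1\right)\right)\right) - 30648} = \sqrt{\left(-52 - 54\right) - 30648} = \sqrt{-106 - 30648} = \sqrt{-30754} = i \sqrt{30754}$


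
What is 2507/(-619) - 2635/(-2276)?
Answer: -4074867/1408844 ≈ -2.8923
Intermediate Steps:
2507/(-619) - 2635/(-2276) = 2507*(-1/619) - 2635*(-1/2276) = -2507/619 + 2635/2276 = -4074867/1408844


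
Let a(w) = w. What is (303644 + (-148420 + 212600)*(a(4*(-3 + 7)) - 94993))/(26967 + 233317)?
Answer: -1523830054/65071 ≈ -23418.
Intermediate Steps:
(303644 + (-148420 + 212600)*(a(4*(-3 + 7)) - 94993))/(26967 + 233317) = (303644 + (-148420 + 212600)*(4*(-3 + 7) - 94993))/(26967 + 233317) = (303644 + 64180*(4*4 - 94993))/260284 = (303644 + 64180*(16 - 94993))*(1/260284) = (303644 + 64180*(-94977))*(1/260284) = (303644 - 6095623860)*(1/260284) = -6095320216*1/260284 = -1523830054/65071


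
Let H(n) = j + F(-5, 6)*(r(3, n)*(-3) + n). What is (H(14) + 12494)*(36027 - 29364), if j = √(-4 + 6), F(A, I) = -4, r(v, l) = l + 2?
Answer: 84153690 + 6663*√2 ≈ 8.4163e+7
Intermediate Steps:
r(v, l) = 2 + l
j = √2 ≈ 1.4142
H(n) = 24 + √2 + 8*n (H(n) = √2 - 4*((2 + n)*(-3) + n) = √2 - 4*((-6 - 3*n) + n) = √2 - 4*(-6 - 2*n) = √2 + (24 + 8*n) = 24 + √2 + 8*n)
(H(14) + 12494)*(36027 - 29364) = ((24 + √2 + 8*14) + 12494)*(36027 - 29364) = ((24 + √2 + 112) + 12494)*6663 = ((136 + √2) + 12494)*6663 = (12630 + √2)*6663 = 84153690 + 6663*√2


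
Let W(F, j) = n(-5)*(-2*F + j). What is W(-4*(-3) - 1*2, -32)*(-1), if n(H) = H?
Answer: -260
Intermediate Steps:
W(F, j) = -5*j + 10*F (W(F, j) = -5*(-2*F + j) = -5*(j - 2*F) = -5*j + 10*F)
W(-4*(-3) - 1*2, -32)*(-1) = (-5*(-32) + 10*(-4*(-3) - 1*2))*(-1) = (160 + 10*(12 - 2))*(-1) = (160 + 10*10)*(-1) = (160 + 100)*(-1) = 260*(-1) = -260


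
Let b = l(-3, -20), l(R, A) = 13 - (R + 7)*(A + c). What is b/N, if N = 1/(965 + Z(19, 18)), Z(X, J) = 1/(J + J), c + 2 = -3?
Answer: 3925733/36 ≈ 1.0905e+5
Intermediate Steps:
c = -5 (c = -2 - 3 = -5)
Z(X, J) = 1/(2*J)
N = 36/34741 (N = 1/(965 + (½)/18) = 1/(965 + (½)*(1/18)) = 1/(965 + 1/36) = 1/(34741/36) = 36/34741 ≈ 0.0010362)
l(R, A) = 13 - (-5 + A)*(7 + R) (l(R, A) = 13 - (R + 7)*(A - 5) = 13 - (7 + R)*(-5 + A) = 13 - (-5 + A)*(7 + R))
b = 113 (b = 48 - 7*(-20) + 5*(-3) - 1*(-20)*(-3) = 48 + 140 - 15 - 60 = 113)
b/N = 113/(36/34741) = 113*(34741/36) = 3925733/36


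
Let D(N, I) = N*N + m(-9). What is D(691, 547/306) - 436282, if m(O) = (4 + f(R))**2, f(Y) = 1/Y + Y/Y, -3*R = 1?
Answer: 41203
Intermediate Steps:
R = -1/3 (R = -1/3*1 = -1/3 ≈ -0.33333)
f(Y) = 1 + 1/Y (f(Y) = 1/Y + 1 = 1 + 1/Y)
m(O) = 4 (m(O) = (4 + (1 - 1/3)/(-1/3))**2 = (4 - 3*2/3)**2 = (4 - 2)**2 = 2**2 = 4)
D(N, I) = 4 + N**2 (D(N, I) = N*N + 4 = N**2 + 4 = 4 + N**2)
D(691, 547/306) - 436282 = (4 + 691**2) - 436282 = (4 + 477481) - 436282 = 477485 - 436282 = 41203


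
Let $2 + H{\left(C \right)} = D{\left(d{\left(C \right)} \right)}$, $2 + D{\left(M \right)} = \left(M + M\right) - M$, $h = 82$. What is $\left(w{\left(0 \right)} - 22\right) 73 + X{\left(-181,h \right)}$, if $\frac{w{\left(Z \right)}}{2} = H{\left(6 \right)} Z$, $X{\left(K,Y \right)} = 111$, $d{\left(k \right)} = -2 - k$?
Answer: $-1495$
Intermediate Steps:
$D{\left(M \right)} = -2 + M$ ($D{\left(M \right)} = -2 + \left(\left(M + M\right) - M\right) = -2 + \left(2 M - M\right) = -2 + M$)
$H{\left(C \right)} = -6 - C$ ($H{\left(C \right)} = -2 - \left(4 + C\right) = -6 - C$)
$w{\left(Z \right)} = - 24 Z$ ($w{\left(Z \right)} = 2 \left(-6 - 6\right) Z = 2 \left(- 12 Z\right) = - 24 Z$)
$\left(w{\left(0 \right)} - 22\right) 73 + X{\left(-181,h \right)} = \left(\left(-24\right) 0 - 22\right) 73 + 111 = \left(0 - 22\right) 73 + 111 = \left(-22\right) 73 + 111 = -1606 + 111 = -1495$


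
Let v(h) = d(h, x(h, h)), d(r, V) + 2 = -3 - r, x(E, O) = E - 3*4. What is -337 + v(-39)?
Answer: -303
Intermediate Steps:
x(E, O) = -12 + E (x(E, O) = E - 12 = -12 + E)
d(r, V) = -5 - r (d(r, V) = -2 + (-3 - r) = -5 - r)
v(h) = -5 - h
-337 + v(-39) = -337 + (-5 - 1*(-39)) = -337 + (-5 + 39) = -337 + 34 = -303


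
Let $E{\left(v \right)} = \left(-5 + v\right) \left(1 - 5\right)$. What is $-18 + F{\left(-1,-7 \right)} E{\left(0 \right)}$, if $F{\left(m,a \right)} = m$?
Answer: $-38$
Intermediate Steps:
$E{\left(v \right)} = 20 - 4 v$ ($E{\left(v \right)} = \left(-5 + v\right) \left(-4\right) = 20 - 4 v$)
$-18 + F{\left(-1,-7 \right)} E{\left(0 \right)} = -18 - \left(20 - 0\right) = -18 - \left(20 + 0\right) = -18 - 20 = -38$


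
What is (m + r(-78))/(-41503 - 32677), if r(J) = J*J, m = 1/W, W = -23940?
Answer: -145650959/1775869200 ≈ -0.082017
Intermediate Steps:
m = -1/23940 (m = 1/(-23940) = -1/23940 ≈ -4.1771e-5)
r(J) = J²
(m + r(-78))/(-41503 - 32677) = (-1/23940 + (-78)²)/(-41503 - 32677) = (-1/23940 + 6084)/(-74180) = (145650959/23940)*(-1/74180) = -145650959/1775869200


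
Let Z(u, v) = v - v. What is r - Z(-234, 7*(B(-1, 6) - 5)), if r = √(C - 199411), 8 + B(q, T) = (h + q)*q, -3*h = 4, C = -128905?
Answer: 2*I*√82079 ≈ 572.99*I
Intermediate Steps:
h = -4/3 (h = -⅓*4 = -4/3 ≈ -1.3333)
B(q, T) = -8 + q*(-4/3 + q) (B(q, T) = -8 + (-4/3 + q)*q = -8 + q*(-4/3 + q))
r = 2*I*√82079 (r = √(-128905 - 199411) = √(-328316) = 2*I*√82079 ≈ 572.99*I)
Z(u, v) = 0
r - Z(-234, 7*(B(-1, 6) - 5)) = 2*I*√82079 - 1*0 = 2*I*√82079 + 0 = 2*I*√82079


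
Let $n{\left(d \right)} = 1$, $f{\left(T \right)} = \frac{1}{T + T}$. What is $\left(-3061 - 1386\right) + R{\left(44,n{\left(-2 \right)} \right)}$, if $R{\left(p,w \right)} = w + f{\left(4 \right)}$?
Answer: $- \frac{35567}{8} \approx -4445.9$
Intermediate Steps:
$f{\left(T \right)} = \frac{1}{2 T}$
$R{\left(p,w \right)} = \frac{1}{8} + w$ ($R{\left(p,w \right)} = w + \frac{1}{2 \cdot 4} = w + \frac{1}{2} \cdot \frac{1}{4} = w + \frac{1}{8} = \frac{1}{8} + w$)
$\left(-3061 - 1386\right) + R{\left(44,n{\left(-2 \right)} \right)} = \left(-3061 - 1386\right) + \left(\frac{1}{8} + 1\right) = -4447 + \frac{9}{8} = - \frac{35567}{8}$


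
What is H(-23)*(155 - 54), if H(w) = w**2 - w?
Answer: 55752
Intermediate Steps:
H(-23)*(155 - 54) = (-23*(-1 - 23))*(155 - 54) = -23*(-24)*101 = 552*101 = 55752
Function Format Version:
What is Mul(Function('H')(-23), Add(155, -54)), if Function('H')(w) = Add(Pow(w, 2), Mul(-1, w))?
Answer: 55752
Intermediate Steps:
Mul(Function('H')(-23), Add(155, -54)) = Mul(Mul(-23, Add(-1, -23)), Add(155, -54)) = Mul(Mul(-23, -24), 101) = Mul(552, 101) = 55752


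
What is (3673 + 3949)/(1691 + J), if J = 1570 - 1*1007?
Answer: 3811/1127 ≈ 3.3815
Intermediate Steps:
J = 563 (J = 1570 - 1007 = 563)
(3673 + 3949)/(1691 + J) = (3673 + 3949)/(1691 + 563) = 7622/2254 = 7622*(1/2254) = 3811/1127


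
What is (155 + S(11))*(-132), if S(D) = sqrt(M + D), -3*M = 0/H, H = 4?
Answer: -20460 - 132*sqrt(11) ≈ -20898.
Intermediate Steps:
M = 0 (M = -0/4 = -1/3*0 = 0)
S(D) = sqrt(D) (S(D) = sqrt(0 + D) = sqrt(D))
(155 + S(11))*(-132) = (155 + sqrt(11))*(-132) = -20460 - 132*sqrt(11)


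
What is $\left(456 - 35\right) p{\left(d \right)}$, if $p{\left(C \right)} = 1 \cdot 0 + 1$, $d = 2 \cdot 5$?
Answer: $421$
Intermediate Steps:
$d = 10$
$p{\left(C \right)} = 1$ ($p{\left(C \right)} = 0 + 1 = 1$)
$\left(456 - 35\right) p{\left(d \right)} = \left(456 - 35\right) 1 = 421 \cdot 1 = 421$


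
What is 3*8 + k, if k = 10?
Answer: 34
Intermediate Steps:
3*8 + k = 3*8 + 10 = 24 + 10 = 34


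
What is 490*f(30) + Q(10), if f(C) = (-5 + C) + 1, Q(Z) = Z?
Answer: 12750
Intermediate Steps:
f(C) = -4 + C
490*f(30) + Q(10) = 490*(-4 + 30) + 10 = 490*26 + 10 = 12740 + 10 = 12750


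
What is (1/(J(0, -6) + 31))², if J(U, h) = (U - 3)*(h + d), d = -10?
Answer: 1/6241 ≈ 0.00016023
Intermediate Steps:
J(U, h) = (-10 + h)*(-3 + U) (J(U, h) = (U - 3)*(h - 10) = (-3 + U)*(-10 + h) = (-10 + h)*(-3 + U))
(1/(J(0, -6) + 31))² = (1/((30 - 10*0 - 3*(-6) + 0*(-6)) + 31))² = (1/((30 + 0 + 18 + 0) + 31))² = (1/(48 + 31))² = (1/79)² = 1/6241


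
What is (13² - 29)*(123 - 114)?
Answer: 1260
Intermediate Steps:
(13² - 29)*(123 - 114) = (169 - 29)*9 = 140*9 = 1260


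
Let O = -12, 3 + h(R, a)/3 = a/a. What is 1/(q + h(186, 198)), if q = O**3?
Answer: -1/1734 ≈ -0.00057670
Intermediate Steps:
h(R, a) = -6 (h(R, a) = -9 + 3*(a/a) = -9 + 3*1 = -9 + 3 = -6)
q = -1728 (q = (-12)**3 = -1728)
1/(q + h(186, 198)) = 1/(-1728 - 6) = 1/(-1734) = -1/1734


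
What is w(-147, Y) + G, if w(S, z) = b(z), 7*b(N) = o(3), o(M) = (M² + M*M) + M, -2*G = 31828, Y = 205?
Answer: -15911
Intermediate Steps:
G = -15914 (G = -½*31828 = -15914)
o(M) = M + 2*M² (o(M) = (M² + M²) + M = 2*M² + M = M + 2*M²)
b(N) = 3 (b(N) = (3*(1 + 2*3))/7 = (3*(1 + 6))/7 = (3*7)/7 = (⅐)*21 = 3)
w(S, z) = 3
w(-147, Y) + G = 3 - 15914 = -15911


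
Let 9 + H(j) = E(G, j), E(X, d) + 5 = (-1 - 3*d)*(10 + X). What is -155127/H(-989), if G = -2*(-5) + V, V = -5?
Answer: -155127/44476 ≈ -3.4879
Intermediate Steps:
G = 5 (G = -2*(-5) - 5 = 10 - 5 = 5)
E(X, d) = -5 + (-1 - 3*d)*(10 + X)
H(j) = -29 - 45*j (H(j) = -9 + (-15 - 1*5 - 30*j - 3*5*j) = -9 + (-15 - 5 - 30*j - 15*j) = -9 + (-20 - 45*j) = -29 - 45*j)
-155127/H(-989) = -155127/(-29 - 45*(-989)) = -155127/(-29 + 44505) = -155127/44476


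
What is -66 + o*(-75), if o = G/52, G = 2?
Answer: -1791/26 ≈ -68.885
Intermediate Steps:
o = 1/26 (o = 2/52 = 2*(1/52) = 1/26 ≈ 0.038462)
-66 + o*(-75) = -66 + (1/26)*(-75) = -66 - 75/26 = -1791/26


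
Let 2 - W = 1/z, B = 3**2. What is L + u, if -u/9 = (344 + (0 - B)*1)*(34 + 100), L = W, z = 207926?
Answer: -84003767409/207926 ≈ -4.0401e+5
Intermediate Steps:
B = 9
W = 415851/207926 (W = 2 - 1/207926 = 415851/207926 ≈ 2.0000)
L = 415851/207926 ≈ 2.0000
u = -404010 (u = -9*(344 + (0 - 1*9)*1)*(34 + 100) = -9*(344 + (0 - 9)*1)*134 = -9*(344 - 9*1)*134 = -9*(344 - 9)*134 = -3015*134 = -9*44890 = -404010)
L + u = 415851/207926 - 404010 = -84003767409/207926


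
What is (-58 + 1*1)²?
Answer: 3249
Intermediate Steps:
(-58 + 1*1)² = (-58 + 1)² = (-57)² = 3249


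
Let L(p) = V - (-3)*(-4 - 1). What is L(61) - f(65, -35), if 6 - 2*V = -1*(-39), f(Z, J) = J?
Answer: 7/2 ≈ 3.5000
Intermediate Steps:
V = -33/2 (V = 3 - (-1)*(-39)/2 = 3 - ½*39 = 3 - 39/2 = -33/2 ≈ -16.500)
L(p) = -63/2 (L(p) = -33/2 - (-3)*(-4 - 1) = -33/2 - (-3)*(-5) = -33/2 - 1*15 = -33/2 - 15 = -63/2)
L(61) - f(65, -35) = -63/2 - 1*(-35) = -63/2 + 35 = 7/2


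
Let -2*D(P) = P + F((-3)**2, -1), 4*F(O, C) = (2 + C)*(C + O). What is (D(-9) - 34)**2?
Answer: 3721/4 ≈ 930.25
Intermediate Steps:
F(O, C) = (2 + C)*(C + O)/4 (F(O, C) = ((2 + C)*(C + O))/4 = (2 + C)*(C + O)/4)
D(P) = -1 - P/2 (D(P) = -(P + ((1/2)*(-1) + (1/2)*(-3)**2 + (1/4)*(-1)**2 + (1/4)*(-1)*(-3)**2))/2 = -(P + (-1/2 + (1/2)*9 + (1/4)*1 + (1/4)*(-1)*9))/2 = -(P + (-1/2 + 9/2 + 1/4 - 9/4))/2 = -(P + 2)/2 = -(2 + P)/2 = -1 - P/2)
(D(-9) - 34)**2 = ((-1 - 1/2*(-9)) - 34)**2 = ((-1 + 9/2) - 34)**2 = (7/2 - 34)**2 = (-61/2)**2 = 3721/4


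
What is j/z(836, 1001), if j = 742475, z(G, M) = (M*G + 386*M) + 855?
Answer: 742475/1224077 ≈ 0.60656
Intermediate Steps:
z(G, M) = 855 + 386*M + G*M (z(G, M) = (G*M + 386*M) + 855 = (386*M + G*M) + 855 = 855 + 386*M + G*M)
j/z(836, 1001) = 742475/(855 + 386*1001 + 836*1001) = 742475/(855 + 386386 + 836836) = 742475/1224077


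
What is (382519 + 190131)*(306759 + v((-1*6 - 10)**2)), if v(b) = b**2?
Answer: 213194731750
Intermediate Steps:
(382519 + 190131)*(306759 + v((-1*6 - 10)**2)) = (382519 + 190131)*(306759 + ((-1*6 - 10)**2)**2) = 572650*(306759 + ((-6 - 10)**2)**2) = 572650*(306759 + ((-16)**2)**2) = 572650*(306759 + 256**2) = 572650*(306759 + 65536) = 572650*372295 = 213194731750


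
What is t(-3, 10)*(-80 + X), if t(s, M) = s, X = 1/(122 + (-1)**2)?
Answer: 9839/41 ≈ 239.98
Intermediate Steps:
X = 1/123 (X = 1/(122 + 1) = 1/123 ≈ 0.0081301)
t(-3, 10)*(-80 + X) = -3*(-80 + 1/123) = -3*(-9839/123) = 9839/41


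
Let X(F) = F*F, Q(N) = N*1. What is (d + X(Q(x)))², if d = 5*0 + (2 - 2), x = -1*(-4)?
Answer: 256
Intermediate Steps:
x = 4
Q(N) = N
d = 0 (d = 0 + 0 = 0)
X(F) = F²
(d + X(Q(x)))² = (0 + 4²)² = (0 + 16)² = 16² = 256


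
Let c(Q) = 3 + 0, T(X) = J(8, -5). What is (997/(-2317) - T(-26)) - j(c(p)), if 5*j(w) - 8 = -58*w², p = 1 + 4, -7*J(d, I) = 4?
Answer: 1192573/11585 ≈ 102.94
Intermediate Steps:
J(d, I) = -4/7 (J(d, I) = -⅐*4 = -4/7)
T(X) = -4/7
p = 5
c(Q) = 3
j(w) = 8/5 - 58*w²/5 (j(w) = 8/5 + (-58*w²)/5 = 8/5 - 58*w²/5)
(997/(-2317) - T(-26)) - j(c(p)) = (997/(-2317) - 1*(-4/7)) - (8/5 - 58/5*3²) = (997*(-1/2317) + 4/7) - (8/5 - 58/5*9) = (-997/2317 + 4/7) - (8/5 - 522/5) = 327/2317 - 1*(-514/5) = 327/2317 + 514/5 = 1192573/11585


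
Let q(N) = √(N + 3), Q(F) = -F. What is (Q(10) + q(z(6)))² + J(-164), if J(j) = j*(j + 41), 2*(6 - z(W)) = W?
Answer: 20278 - 20*√6 ≈ 20229.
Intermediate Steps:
z(W) = 6 - W/2
q(N) = √(3 + N)
J(j) = j*(41 + j)
(Q(10) + q(z(6)))² + J(-164) = (-1*10 + √(3 + (6 - ½*6)))² - 164*(41 - 164) = (-10 + √(3 + (6 - 3)))² - 164*(-123) = (-10 + √(3 + 3))² + 20172 = (-10 + √6)² + 20172 = 20172 + (-10 + √6)²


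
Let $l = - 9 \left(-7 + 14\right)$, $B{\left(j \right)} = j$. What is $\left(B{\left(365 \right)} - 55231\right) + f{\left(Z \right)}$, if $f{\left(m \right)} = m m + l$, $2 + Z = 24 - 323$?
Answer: $35672$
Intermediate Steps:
$Z = -301$ ($Z = -2 + \left(24 - 323\right) = -2 - 299 = -301$)
$l = -63$ ($l = \left(-9\right) 7 = -63$)
$f{\left(m \right)} = -63 + m^{2}$ ($f{\left(m \right)} = m m - 63 = m^{2} - 63 = -63 + m^{2}$)
$\left(B{\left(365 \right)} - 55231\right) + f{\left(Z \right)} = \left(365 - 55231\right) - \left(63 - \left(-301\right)^{2}\right) = -54866 + \left(-63 + 90601\right) = -54866 + 90538 = 35672$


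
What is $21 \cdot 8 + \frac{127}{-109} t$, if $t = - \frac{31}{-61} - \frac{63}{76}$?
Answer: $\frac{85083281}{505324} \approx 168.37$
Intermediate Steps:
$t = - \frac{1487}{4636}$ ($t = \left(-31\right) \left(- \frac{1}{61}\right) - \frac{63}{76} = \frac{31}{61} - \frac{63}{76} = - \frac{1487}{4636} \approx -0.32075$)
$21 \cdot 8 + \frac{127}{-109} t = 21 \cdot 8 + \frac{127}{-109} \left(- \frac{1487}{4636}\right) = 168 + 127 \left(- \frac{1}{109}\right) \left(- \frac{1487}{4636}\right) = 168 - - \frac{188849}{505324} = 168 + \frac{188849}{505324} = \frac{85083281}{505324}$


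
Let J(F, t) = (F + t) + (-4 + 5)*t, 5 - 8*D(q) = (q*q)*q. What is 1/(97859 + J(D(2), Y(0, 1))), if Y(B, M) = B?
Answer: 8/782869 ≈ 1.0219e-5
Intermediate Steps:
D(q) = 5/8 - q³/8 (D(q) = 5/8 - q*q*q/8 = 5/8 - q²*q/8 = 5/8 - q³/8)
J(F, t) = F + 2*t (J(F, t) = (F + t) + 1*t = (F + t) + t = F + 2*t)
1/(97859 + J(D(2), Y(0, 1))) = 1/(97859 + ((5/8 - ⅛*2³) + 2*0)) = 1/(97859 + ((5/8 - ⅛*8) + 0)) = 1/(97859 + ((5/8 - 1) + 0)) = 1/(97859 + (-3/8 + 0)) = 1/(97859 - 3/8) = 1/(782869/8) = 8/782869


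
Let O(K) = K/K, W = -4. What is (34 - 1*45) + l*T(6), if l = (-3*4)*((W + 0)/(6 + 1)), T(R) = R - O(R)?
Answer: 163/7 ≈ 23.286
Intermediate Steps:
O(K) = 1
T(R) = -1 + R (T(R) = R - 1*1 = R - 1 = -1 + R)
l = 48/7 (l = (-3*4)*((-4 + 0)/(6 + 1)) = -(-48)/7 = -12*(-4/7) = 48/7 ≈ 6.8571)
(34 - 1*45) + l*T(6) = (34 - 1*45) + 48*(-1 + 6)/7 = (34 - 45) + (48/7)*5 = -11 + 240/7 = 163/7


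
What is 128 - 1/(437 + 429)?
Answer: 110847/866 ≈ 128.00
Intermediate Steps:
128 - 1/(437 + 429) = 128 - 1/866 = 110847/866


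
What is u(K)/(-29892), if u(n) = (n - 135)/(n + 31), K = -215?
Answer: -175/2750064 ≈ -6.3635e-5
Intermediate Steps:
u(n) = (-135 + n)/(31 + n)
u(K)/(-29892) = ((-135 - 215)/(31 - 215))/(-29892) = (-350/(-184))*(-1/29892) = -1/184*(-350)*(-1/29892) = (175/92)*(-1/29892) = -175/2750064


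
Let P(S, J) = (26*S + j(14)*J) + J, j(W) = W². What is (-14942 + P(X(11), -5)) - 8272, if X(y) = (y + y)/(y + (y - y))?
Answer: -24147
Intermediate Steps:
X(y) = 2 (X(y) = (2*y)/(y + 0) = (2*y)/y = 2)
P(S, J) = 26*S + 197*J (P(S, J) = (26*S + 14²*J) + J = (26*S + 196*J) + J = 26*S + 197*J)
(-14942 + P(X(11), -5)) - 8272 = (-14942 + (26*2 + 197*(-5))) - 8272 = (-14942 + (52 - 985)) - 8272 = (-14942 - 933) - 8272 = -15875 - 8272 = -24147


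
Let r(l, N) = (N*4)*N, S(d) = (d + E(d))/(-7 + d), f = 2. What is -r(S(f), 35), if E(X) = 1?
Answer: -4900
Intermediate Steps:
S(d) = (1 + d)/(-7 + d) (S(d) = (d + 1)/(-7 + d) = (1 + d)/(-7 + d))
r(l, N) = 4*N² (r(l, N) = (4*N)*N = 4*N²)
-r(S(f), 35) = -4*35² = -4*1225 = -1*4900 = -4900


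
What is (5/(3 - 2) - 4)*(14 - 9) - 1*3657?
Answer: -3652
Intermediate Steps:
(5/(3 - 2) - 4)*(14 - 9) - 1*3657 = (5/1 - 4)*5 - 3657 = (1*5 - 4)*5 - 3657 = (5 - 4)*5 - 3657 = 1*5 - 3657 = 5 - 3657 = -3652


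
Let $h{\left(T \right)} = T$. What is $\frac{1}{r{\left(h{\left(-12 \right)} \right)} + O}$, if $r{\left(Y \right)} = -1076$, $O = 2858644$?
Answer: $\frac{1}{2857568} \approx 3.4995 \cdot 10^{-7}$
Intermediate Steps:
$\frac{1}{r{\left(h{\left(-12 \right)} \right)} + O} = \frac{1}{-1076 + 2858644} = \frac{1}{2857568}$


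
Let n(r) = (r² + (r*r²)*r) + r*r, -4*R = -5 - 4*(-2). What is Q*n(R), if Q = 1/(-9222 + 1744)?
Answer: -369/1914368 ≈ -0.00019275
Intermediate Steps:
R = -¾ (R = -(-5 - 4*(-2))/4 = -(-5 + 8)/4 = -¼*3 = -¾ ≈ -0.75000)
n(r) = r⁴ + 2*r² (n(r) = (r² + r³*r) + r² = (r² + r⁴) + r² = r⁴ + 2*r²)
Q = -1/7478 (Q = 1/(-7478) = -1/7478 ≈ -0.00013373)
Q*n(R) = -(-¾)²*(2 + (-¾)²)/7478 = -9*(2 + 9/16)/119648 = -9*41/(119648*16) = -1/7478*369/256 = -369/1914368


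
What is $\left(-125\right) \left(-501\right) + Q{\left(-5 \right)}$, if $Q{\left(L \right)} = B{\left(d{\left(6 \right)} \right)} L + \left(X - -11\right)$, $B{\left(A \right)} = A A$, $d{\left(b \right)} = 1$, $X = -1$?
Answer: $62630$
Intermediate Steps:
$B{\left(A \right)} = A^{2}$
$Q{\left(L \right)} = 10 + L$ ($Q{\left(L \right)} = 1^{2} L - -10 = 1 L + \left(-1 + 11\right) = L + 10 = 10 + L$)
$\left(-125\right) \left(-501\right) + Q{\left(-5 \right)} = \left(-125\right) \left(-501\right) + \left(10 - 5\right) = 62625 + 5 = 62630$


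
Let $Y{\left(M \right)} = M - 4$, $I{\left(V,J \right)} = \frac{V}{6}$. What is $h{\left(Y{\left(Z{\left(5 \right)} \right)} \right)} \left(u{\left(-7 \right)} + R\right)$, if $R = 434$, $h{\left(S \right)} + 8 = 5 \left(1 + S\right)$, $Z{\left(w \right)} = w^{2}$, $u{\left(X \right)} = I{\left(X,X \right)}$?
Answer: $44149$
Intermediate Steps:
$I{\left(V,J \right)} = \frac{V}{6}$ ($I{\left(V,J \right)} = V \frac{1}{6} = \frac{V}{6}$)
$u{\left(X \right)} = \frac{X}{6}$
$Y{\left(M \right)} = -4 + M$ ($Y{\left(M \right)} = M - 4 = -4 + M$)
$h{\left(S \right)} = -3 + 5 S$ ($h{\left(S \right)} = -8 + 5 \left(1 + S\right) = -8 + \left(5 + 5 S\right) = -3 + 5 S$)
$h{\left(Y{\left(Z{\left(5 \right)} \right)} \right)} \left(u{\left(-7 \right)} + R\right) = \left(-3 + 5 \left(-4 + 5^{2}\right)\right) \left(\frac{1}{6} \left(-7\right) + 434\right) = \left(-3 + 5 \left(-4 + 25\right)\right) \left(- \frac{7}{6} + 434\right) = \left(-3 + 5 \cdot 21\right) \frac{2597}{6} = \left(-3 + 105\right) \frac{2597}{6} = 102 \cdot \frac{2597}{6} = 44149$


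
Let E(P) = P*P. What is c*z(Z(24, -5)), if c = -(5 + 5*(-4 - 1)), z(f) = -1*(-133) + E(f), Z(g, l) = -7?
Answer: 3640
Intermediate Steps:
E(P) = P²
z(f) = 133 + f² (z(f) = -1*(-133) + f² = 133 + f²)
c = 20 (c = -(5 + 5*(-5)) = -(5 - 25) = -1*(-20) = 20)
c*z(Z(24, -5)) = 20*(133 + (-7)²) = 20*(133 + 49) = 20*182 = 3640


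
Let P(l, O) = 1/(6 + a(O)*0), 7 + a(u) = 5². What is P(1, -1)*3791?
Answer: 3791/6 ≈ 631.83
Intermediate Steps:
a(u) = 18 (a(u) = -7 + 5² = -7 + 25 = 18)
P(l, O) = ⅙ (P(l, O) = 1/(6 + 18*0) = 1/(6 + 0) = 1/6 = ⅙)
P(1, -1)*3791 = (⅙)*3791 = 3791/6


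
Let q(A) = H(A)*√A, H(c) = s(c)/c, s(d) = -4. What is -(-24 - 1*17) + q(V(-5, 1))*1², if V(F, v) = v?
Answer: 37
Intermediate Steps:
H(c) = -4/c
q(A) = -4/√A (q(A) = (-4/A)*√A = -4/√A)
-(-24 - 1*17) + q(V(-5, 1))*1² = -(-24 - 1*17) - 4/√1*1² = -(-24 - 17) - 4*1*1 = -1*(-41) - 4*1 = 41 - 4 = 37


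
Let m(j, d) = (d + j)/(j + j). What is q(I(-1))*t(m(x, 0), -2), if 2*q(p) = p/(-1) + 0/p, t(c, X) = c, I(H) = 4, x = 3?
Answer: -1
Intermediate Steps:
m(j, d) = (d + j)/(2*j) (m(j, d) = (d + j)/((2*j)) = (d + j)*(1/(2*j)) = (d + j)/(2*j))
q(p) = -p/2 (q(p) = (p/(-1) + 0/p)/2 = (p*(-1) + 0)/2 = (-p + 0)/2 = (-p)/2 = -p/2)
q(I(-1))*t(m(x, 0), -2) = (-1/2*4)*((1/2)*(0 + 3)/3) = -3/3 = -2*1/2 = -1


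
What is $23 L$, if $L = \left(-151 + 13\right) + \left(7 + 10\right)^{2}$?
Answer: $3473$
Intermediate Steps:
$L = 151$ ($L = -138 + 17^{2} = -138 + 289 = 151$)
$23 L = 23 \cdot 151 = 3473$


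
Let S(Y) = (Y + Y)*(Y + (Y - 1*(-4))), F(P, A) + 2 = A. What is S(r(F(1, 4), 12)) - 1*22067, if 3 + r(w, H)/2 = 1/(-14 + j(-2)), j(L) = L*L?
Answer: -549071/25 ≈ -21963.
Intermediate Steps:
F(P, A) = -2 + A
j(L) = L²
r(w, H) = -31/5 (r(w, H) = -6 + 2/(-14 + (-2)²) = -6 + 2/(-14 + 4) = -6 + 2/(-10) = -6 + 2*(-⅒) = -6 - ⅕ = -31/5)
S(Y) = 2*Y*(4 + 2*Y) (S(Y) = (2*Y)*(Y + (Y + 4)) = (2*Y)*(Y + (4 + Y)) = (2*Y)*(4 + 2*Y) = 2*Y*(4 + 2*Y))
S(r(F(1, 4), 12)) - 1*22067 = 4*(-31/5)*(2 - 31/5) - 1*22067 = 4*(-31/5)*(-21/5) - 22067 = 2604/25 - 22067 = -549071/25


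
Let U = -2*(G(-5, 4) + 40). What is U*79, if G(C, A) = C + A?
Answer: -6162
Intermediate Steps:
G(C, A) = A + C
U = -78 (U = -2*((4 - 5) + 40) = -2*(-1 + 40) = -2*39 = -78)
U*79 = -78*79 = -6162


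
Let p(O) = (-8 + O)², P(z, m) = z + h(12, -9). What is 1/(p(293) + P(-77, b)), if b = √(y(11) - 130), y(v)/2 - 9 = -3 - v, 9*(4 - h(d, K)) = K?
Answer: 1/81153 ≈ 1.2322e-5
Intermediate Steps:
h(d, K) = 4 - K/9
y(v) = 12 - 2*v (y(v) = 18 + 2*(-3 - v) = 18 + (-6 - 2*v) = 12 - 2*v)
b = 2*I*√35 (b = √((12 - 2*11) - 130) = √((12 - 22) - 130) = √(-10 - 130) = √(-140) = 2*I*√35 ≈ 11.832*I)
P(z, m) = 5 + z (P(z, m) = z + (4 - ⅑*(-9)) = z + (4 + 1) = z + 5 = 5 + z)
1/(p(293) + P(-77, b)) = 1/((-8 + 293)² + (5 - 77)) = 1/(285² - 72) = 1/(81225 - 72) = 1/81153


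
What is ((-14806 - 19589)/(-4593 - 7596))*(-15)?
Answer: -171975/4063 ≈ -42.327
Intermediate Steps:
((-14806 - 19589)/(-4593 - 7596))*(-15) = -34395/(-12189)*(-15) = -34395*(-1/12189)*(-15) = (11465/4063)*(-15) = -171975/4063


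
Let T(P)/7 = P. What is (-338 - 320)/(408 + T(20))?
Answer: -329/274 ≈ -1.2007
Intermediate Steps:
T(P) = 7*P
(-338 - 320)/(408 + T(20)) = (-338 - 320)/(408 + 7*20) = -658/(408 + 140) = -658/548 = -658*1/548 = -329/274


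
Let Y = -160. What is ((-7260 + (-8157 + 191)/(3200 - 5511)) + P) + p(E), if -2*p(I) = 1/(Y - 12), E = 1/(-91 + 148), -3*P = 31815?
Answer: -14199646545/794984 ≈ -17862.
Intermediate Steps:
P = -10605 (P = -⅓*31815 = -10605)
E = 1/57 ≈ 0.017544
p(I) = 1/344 (p(I) = -1/(2*(-160 - 12)) = -½/(-172) = -½*(-1/172) = 1/344)
((-7260 + (-8157 + 191)/(3200 - 5511)) + P) + p(E) = ((-7260 + (-8157 + 191)/(3200 - 5511)) - 10605) + 1/344 = ((-7260 - 7966/(-2311)) - 10605) + 1/344 = ((-7260 - 7966*(-1/2311)) - 10605) + 1/344 = ((-7260 + 7966/2311) - 10605) + 1/344 = (-16769894/2311 - 10605) + 1/344 = -41278049/2311 + 1/344 = -14199646545/794984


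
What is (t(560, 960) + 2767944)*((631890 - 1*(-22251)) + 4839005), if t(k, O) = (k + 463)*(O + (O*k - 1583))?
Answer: 3032740720525590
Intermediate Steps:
t(k, O) = (463 + k)*(-1583 + O + O*k) (t(k, O) = (463 + k)*(O + (-1583 + O*k)) = (463 + k)*(-1583 + O + O*k))
(t(560, 960) + 2767944)*((631890 - 1*(-22251)) + 4839005) = ((-732929 - 1583*560 + 463*960 + 960*560² + 464*960*560) + 2767944)*((631890 - 1*(-22251)) + 4839005) = ((-732929 - 886480 + 444480 + 960*313600 + 249446400) + 2767944)*((631890 + 22251) + 4839005) = ((-732929 - 886480 + 444480 + 301056000 + 249446400) + 2767944)*(654141 + 4839005) = (549327471 + 2767944)*5493146 = 552095415*5493146 = 3032740720525590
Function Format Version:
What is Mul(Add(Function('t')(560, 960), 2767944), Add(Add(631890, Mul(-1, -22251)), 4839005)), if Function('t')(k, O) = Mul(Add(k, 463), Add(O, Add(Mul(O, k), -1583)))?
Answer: 3032740720525590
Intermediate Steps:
Function('t')(k, O) = Mul(Add(463, k), Add(-1583, O, Mul(O, k))) (Function('t')(k, O) = Mul(Add(463, k), Add(O, Add(-1583, Mul(O, k)))) = Mul(Add(463, k), Add(-1583, O, Mul(O, k))))
Mul(Add(Function('t')(560, 960), 2767944), Add(Add(631890, Mul(-1, -22251)), 4839005)) = Mul(Add(Add(-732929, Mul(-1583, 560), Mul(463, 960), Mul(960, Pow(560, 2)), Mul(464, 960, 560)), 2767944), Add(Add(631890, Mul(-1, -22251)), 4839005)) = Mul(Add(Add(-732929, -886480, 444480, Mul(960, 313600), 249446400), 2767944), Add(Add(631890, 22251), 4839005)) = Mul(Add(Add(-732929, -886480, 444480, 301056000, 249446400), 2767944), Add(654141, 4839005)) = Mul(Add(549327471, 2767944), 5493146) = Mul(552095415, 5493146) = 3032740720525590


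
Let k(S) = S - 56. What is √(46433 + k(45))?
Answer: 3*√5158 ≈ 215.46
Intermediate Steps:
k(S) = -56 + S
√(46433 + k(45)) = √(46433 + (-56 + 45)) = √(46433 - 11) = √46422 = 3*√5158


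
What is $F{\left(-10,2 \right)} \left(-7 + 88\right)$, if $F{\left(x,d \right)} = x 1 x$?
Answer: $8100$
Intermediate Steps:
$F{\left(x,d \right)} = x^{2}$ ($F{\left(x,d \right)} = x x = x^{2}$)
$F{\left(-10,2 \right)} \left(-7 + 88\right) = \left(-10\right)^{2} \left(-7 + 88\right) = 100 \cdot 81 = 8100$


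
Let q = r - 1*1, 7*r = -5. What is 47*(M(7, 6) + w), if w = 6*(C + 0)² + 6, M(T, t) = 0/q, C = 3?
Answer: 2820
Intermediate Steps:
r = -5/7 (r = (⅐)*(-5) = -5/7 ≈ -0.71429)
q = -12/7 (q = -5/7 - 1*1 = -5/7 - 1 = -12/7 ≈ -1.7143)
M(T, t) = 0 (M(T, t) = 0/(-12/7) = 0*(-7/12) = 0)
w = 60 (w = 6*(3 + 0)² + 6 = 6*3² + 6 = 6*9 + 6 = 54 + 6 = 60)
47*(M(7, 6) + w) = 47*(0 + 60) = 47*60 = 2820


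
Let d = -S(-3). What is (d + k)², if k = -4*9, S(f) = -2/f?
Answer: 12100/9 ≈ 1344.4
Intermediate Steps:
k = -36
d = -⅔ (d = -(-2)/(-3) = -(-2)*(-1)/3 = -1*⅔ = -⅔ ≈ -0.66667)
(d + k)² = (-⅔ - 36)² = (-110/3)² = 12100/9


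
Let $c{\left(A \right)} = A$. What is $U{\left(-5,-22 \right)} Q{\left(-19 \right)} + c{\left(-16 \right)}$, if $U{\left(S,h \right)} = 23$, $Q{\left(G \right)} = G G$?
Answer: $8287$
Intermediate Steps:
$Q{\left(G \right)} = G^{2}$
$U{\left(-5,-22 \right)} Q{\left(-19 \right)} + c{\left(-16 \right)} = 23 \left(-19\right)^{2} - 16 = 23 \cdot 361 - 16 = 8303 - 16 = 8287$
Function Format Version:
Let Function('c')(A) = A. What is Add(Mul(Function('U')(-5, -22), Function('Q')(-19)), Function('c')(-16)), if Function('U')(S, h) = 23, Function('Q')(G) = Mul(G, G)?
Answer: 8287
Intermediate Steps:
Function('Q')(G) = Pow(G, 2)
Add(Mul(Function('U')(-5, -22), Function('Q')(-19)), Function('c')(-16)) = Add(Mul(23, Pow(-19, 2)), -16) = Add(Mul(23, 361), -16) = Add(8303, -16) = 8287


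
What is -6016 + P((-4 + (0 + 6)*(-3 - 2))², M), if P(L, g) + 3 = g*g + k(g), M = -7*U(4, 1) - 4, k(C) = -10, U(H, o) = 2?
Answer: -5705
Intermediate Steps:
M = -18 (M = -7*2 - 4 = -14 - 4 = -18)
P(L, g) = -13 + g² (P(L, g) = -3 + (g*g - 10) = -3 + (g² - 10) = -3 + (-10 + g²) = -13 + g²)
-6016 + P((-4 + (0 + 6)*(-3 - 2))², M) = -6016 + (-13 + (-18)²) = -6016 + (-13 + 324) = -6016 + 311 = -5705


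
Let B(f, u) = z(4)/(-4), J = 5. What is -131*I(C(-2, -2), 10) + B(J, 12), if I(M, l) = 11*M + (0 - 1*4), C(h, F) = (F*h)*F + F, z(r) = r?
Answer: 14933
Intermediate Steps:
B(f, u) = -1 (B(f, u) = 4/(-4) = 4*(-¼) = -1)
C(h, F) = F + h*F² (C(h, F) = h*F² + F = F + h*F²)
I(M, l) = -4 + 11*M (I(M, l) = 11*M + (0 - 4) = 11*M - 4 = -4 + 11*M)
-131*I(C(-2, -2), 10) + B(J, 12) = -131*(-4 + 11*(-2*(1 - 2*(-2)))) - 1 = -131*(-4 + 11*(-2*(1 + 4))) - 1 = -131*(-4 + 11*(-2*5)) - 1 = -131*(-4 + 11*(-10)) - 1 = -131*(-4 - 110) - 1 = -131*(-114) - 1 = 14934 - 1 = 14933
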